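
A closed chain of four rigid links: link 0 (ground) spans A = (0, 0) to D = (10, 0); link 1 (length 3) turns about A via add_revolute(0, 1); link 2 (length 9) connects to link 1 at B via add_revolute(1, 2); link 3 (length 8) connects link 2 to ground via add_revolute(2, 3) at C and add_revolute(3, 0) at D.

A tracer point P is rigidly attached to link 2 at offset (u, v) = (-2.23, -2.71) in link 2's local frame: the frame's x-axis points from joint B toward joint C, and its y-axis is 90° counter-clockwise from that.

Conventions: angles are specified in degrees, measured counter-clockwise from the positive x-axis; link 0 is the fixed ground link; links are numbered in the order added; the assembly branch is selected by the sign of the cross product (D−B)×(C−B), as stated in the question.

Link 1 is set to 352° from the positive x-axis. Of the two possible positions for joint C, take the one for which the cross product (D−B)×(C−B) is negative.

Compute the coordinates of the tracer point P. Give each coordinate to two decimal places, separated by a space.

A=(0,0), D=(10.00,0)
B = A + 3.00·(cos352°, sin352°) = (2.9708, -0.4175)
|BD| = 7.0416
circle(B,9.00) ∩ circle(D,8.00): a=4.7279, h=7.6581
  candidates: C₊=(7.2363,7.5075) cross=53.925; C₋=(8.1445,-7.7818) cross=-53.925
  branch - wants cross < 0 → take C=(8.1445,-7.7818) (cross=-53.925)
ex = (C−B)/|BC| = (0.5749,-0.8183); ey = (0.8183,0.5749)
P = B + -2.23·ex + -2.71·ey = (-0.5286,-0.1507)

-0.53 -0.15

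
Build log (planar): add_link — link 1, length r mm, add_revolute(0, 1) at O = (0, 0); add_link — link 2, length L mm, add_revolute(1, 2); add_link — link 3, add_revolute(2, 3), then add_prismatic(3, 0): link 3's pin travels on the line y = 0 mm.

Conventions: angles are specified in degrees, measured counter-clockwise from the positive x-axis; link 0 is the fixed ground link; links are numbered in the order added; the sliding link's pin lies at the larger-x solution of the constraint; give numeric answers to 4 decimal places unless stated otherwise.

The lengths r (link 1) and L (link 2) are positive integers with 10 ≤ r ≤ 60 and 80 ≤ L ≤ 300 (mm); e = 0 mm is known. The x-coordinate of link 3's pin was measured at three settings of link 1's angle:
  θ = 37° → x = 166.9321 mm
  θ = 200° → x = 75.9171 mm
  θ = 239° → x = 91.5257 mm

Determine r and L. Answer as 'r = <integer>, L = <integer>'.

constraint per measurement: (x − r cos θ)² + (r sin θ − e)² = L²
subtracting the θ₁ and θ₂ equations cancels the r² and L² terms:
r = (x₁² − x₂²) / (2[(x₁cos θ₁ + e sin θ₁) − (x₂cos θ₂ + e sin θ₂)]) = 54.0000 → r = 54
L² = (x₁ − r cos θ₁)² + (r sin θ₁ − e)² = 16383.9925 → L = 128.0000 → L = 128
check at θ₃=239°: x = 91.5257 (printed 91.5257) ✓

r = 54, L = 128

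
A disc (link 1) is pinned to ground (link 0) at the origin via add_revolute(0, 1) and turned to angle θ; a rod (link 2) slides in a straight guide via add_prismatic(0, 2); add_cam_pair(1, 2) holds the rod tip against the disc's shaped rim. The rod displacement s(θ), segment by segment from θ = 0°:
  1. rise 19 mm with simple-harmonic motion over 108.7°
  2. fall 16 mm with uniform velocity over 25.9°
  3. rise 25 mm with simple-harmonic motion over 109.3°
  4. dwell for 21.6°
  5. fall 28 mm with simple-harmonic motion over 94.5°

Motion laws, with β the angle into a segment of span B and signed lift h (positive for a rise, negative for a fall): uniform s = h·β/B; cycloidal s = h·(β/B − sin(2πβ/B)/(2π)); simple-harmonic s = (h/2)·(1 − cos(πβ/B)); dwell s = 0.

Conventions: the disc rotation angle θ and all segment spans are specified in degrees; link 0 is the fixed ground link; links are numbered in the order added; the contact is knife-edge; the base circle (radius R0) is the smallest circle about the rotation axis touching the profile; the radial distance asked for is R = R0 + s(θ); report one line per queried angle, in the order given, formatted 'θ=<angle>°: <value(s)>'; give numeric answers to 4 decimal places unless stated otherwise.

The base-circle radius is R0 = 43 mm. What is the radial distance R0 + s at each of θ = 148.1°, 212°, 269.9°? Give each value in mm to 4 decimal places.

segment 1 (0° to 108.7°, simple-harmonic, h = 19) is passed completely: s = 0.0000 + (19) = 19.0000
segment 2 (108.7° to 134.6°, uniform, h = -16) is passed completely: s = 19.0000 + (-16) = 3.0000
θ = 148.1° falls in segment 3 (134.6° to 243.9°, simple-harmonic, h = 25): β = 148.1 − 134.6 = 13.5°, B = 109.3°; Δs = 25/2·(1 − cos(π·0.1235)) = 0.9293; s = 3.0000 + 0.9293 = 3.9293
θ = 212° falls in segment 3 (134.6° to 243.9°, simple-harmonic, h = 25): β = 212 − 134.6 = 77.4°, B = 109.3°; Δs = 25/2·(1 − cos(π·0.7081)) = 20.1036; s = 3.0000 + 20.1036 = 23.1036
segment 3 (134.6° to 243.9°, simple-harmonic, h = 25) is passed completely: s = 3.0000 + (25) = 28.0000
segment 4 (243.9° to 265.5°, dwell): s unchanged at 28.0000
θ = 269.9° falls in segment 5 (265.5° to 360°, simple-harmonic, h = -28): β = 269.9 − 265.5 = 4.4°, B = 94.5°; Δs = -28/2·(1 − cos(π·0.0466)) = -0.1495; s = 28.0000 − 0.1495 = 27.8505
θ=148.1°: R = R0 + s = 43 + 3.9293 = 46.9293
θ=212°: R = R0 + s = 43 + 23.1036 = 66.1036
θ=269.9°: R = R0 + s = 43 + 27.8505 = 70.8505

θ=148.1°: 46.9293
θ=212°: 66.1036
θ=269.9°: 70.8505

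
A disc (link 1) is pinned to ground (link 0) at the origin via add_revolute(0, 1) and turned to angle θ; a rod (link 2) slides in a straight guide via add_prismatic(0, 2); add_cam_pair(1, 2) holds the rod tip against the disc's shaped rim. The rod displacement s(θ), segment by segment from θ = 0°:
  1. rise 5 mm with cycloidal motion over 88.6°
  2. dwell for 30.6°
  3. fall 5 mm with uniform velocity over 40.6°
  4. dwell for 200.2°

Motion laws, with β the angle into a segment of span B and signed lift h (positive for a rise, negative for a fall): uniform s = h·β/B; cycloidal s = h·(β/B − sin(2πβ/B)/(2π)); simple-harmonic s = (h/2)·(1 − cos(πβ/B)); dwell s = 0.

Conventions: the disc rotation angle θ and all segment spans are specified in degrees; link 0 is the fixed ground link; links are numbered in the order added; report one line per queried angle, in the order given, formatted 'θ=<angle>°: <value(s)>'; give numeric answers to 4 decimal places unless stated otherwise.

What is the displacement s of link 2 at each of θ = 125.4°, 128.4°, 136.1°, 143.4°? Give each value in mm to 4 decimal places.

segment 1 (0° to 88.6°, cycloidal, h = 5) is passed completely: s = 0.0000 + (5) = 5.0000
segment 2 (88.6° to 119.2°, dwell): s unchanged at 5.0000
θ = 125.4° falls in segment 3 (119.2° to 159.8°, uniform, h = -5): β = 125.4 − 119.2 = 6.2°, B = 40.6°; Δs = -5·6.2/40.6 = -0.7635; s = 5.0000 − 0.7635 = 4.2365
θ = 128.4° falls in segment 3 (119.2° to 159.8°, uniform, h = -5): β = 128.4 − 119.2 = 9.2°, B = 40.6°; Δs = -5·9.2/40.6 = -1.1330; s = 5.0000 − 1.1330 = 3.8670
θ = 136.1° falls in segment 3 (119.2° to 159.8°, uniform, h = -5): β = 136.1 − 119.2 = 16.9°, B = 40.6°; Δs = -5·16.9/40.6 = -2.0813; s = 5.0000 − 2.0813 = 2.9187
θ = 143.4° falls in segment 3 (119.2° to 159.8°, uniform, h = -5): β = 143.4 − 119.2 = 24.2°, B = 40.6°; Δs = -5·24.2/40.6 = -2.9803; s = 5.0000 − 2.9803 = 2.0197

θ=125.4°: 4.2365
θ=128.4°: 3.8670
θ=136.1°: 2.9187
θ=143.4°: 2.0197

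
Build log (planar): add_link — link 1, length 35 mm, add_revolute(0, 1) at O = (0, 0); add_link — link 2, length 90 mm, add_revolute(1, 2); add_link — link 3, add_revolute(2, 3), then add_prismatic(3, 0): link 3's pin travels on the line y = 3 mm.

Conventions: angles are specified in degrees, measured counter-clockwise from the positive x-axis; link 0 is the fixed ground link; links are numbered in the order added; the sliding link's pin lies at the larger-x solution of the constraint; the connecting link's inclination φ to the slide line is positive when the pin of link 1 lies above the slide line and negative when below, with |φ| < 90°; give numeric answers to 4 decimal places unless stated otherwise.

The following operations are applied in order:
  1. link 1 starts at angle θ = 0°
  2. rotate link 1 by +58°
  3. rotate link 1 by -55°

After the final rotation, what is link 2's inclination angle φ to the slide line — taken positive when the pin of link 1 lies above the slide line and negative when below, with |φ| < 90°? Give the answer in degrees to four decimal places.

geometry: r = 35 mm, L = 90 mm, e = 3 mm; θ starts at 0°
rotate link 1 by +58°: θ ← 0° +58° = 58°
rotate link 1 by -55°: θ ← 58° -55° = 3°
h = r sin θ − e = 1.831758 − 3 = -1.168242
sin φ = h / L = -1.168242 / 90 = -0.01298046
φ = arcsin(-0.01298046) = -0.743747°

-0.7437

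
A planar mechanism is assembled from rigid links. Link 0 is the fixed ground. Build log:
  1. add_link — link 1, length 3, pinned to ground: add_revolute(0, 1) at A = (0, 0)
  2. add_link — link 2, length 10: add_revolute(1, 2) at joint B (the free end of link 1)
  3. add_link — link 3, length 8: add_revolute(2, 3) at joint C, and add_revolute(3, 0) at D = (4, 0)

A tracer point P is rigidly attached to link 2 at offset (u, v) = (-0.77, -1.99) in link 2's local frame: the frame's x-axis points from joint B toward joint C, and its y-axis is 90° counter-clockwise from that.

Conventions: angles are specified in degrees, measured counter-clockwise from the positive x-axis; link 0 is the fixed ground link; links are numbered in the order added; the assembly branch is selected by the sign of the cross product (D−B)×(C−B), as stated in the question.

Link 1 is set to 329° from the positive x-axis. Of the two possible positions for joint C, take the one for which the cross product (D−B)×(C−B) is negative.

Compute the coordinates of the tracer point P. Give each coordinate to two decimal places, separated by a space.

A=(0,0), D=(4.00,0)
B = A + 3.00·(cos329°, sin329°) = (2.5715, -1.5451)
|BD| = 2.1043
circle(B,10.00) ∩ circle(D,8.00): a=9.6061, h=2.7789
  candidates: C₊=(7.0522,7.3949) cross=5.847; C₋=(11.1331,3.6220) cross=-5.847
  branch - wants cross < 0 → take C=(11.1331,3.6220) (cross=-5.847)
ex = (C−B)/|BC| = (0.8562,0.5167); ey = (-0.5167,0.8562)
P = B + -0.77·ex + -1.99·ey = (2.9405,-3.6467)

2.94 -3.65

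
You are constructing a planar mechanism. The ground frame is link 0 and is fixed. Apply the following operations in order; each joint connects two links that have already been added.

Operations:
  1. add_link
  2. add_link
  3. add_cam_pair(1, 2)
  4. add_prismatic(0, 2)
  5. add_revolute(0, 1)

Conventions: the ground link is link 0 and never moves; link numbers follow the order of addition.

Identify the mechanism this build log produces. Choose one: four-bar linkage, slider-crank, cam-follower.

links: 3 (incl. ground); joints: 1 revolute, 1 prismatic, 1 higher (cam) pair, forming one closed loop
3 links, revolute + prismatic + higher pair in one loop → cam-follower

cam-follower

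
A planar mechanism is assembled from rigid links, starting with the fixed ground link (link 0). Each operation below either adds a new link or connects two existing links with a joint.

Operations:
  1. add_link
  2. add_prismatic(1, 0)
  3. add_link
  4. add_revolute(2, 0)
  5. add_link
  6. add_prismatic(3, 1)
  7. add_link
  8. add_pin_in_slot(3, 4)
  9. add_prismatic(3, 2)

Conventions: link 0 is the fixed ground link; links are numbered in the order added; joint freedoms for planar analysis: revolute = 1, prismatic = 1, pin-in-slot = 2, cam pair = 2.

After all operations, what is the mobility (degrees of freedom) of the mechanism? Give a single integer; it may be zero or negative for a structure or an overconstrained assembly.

L=1 J1=0 J2=0
add link → L=2 J1=0 J2=0
P@1,0 dof=1 J1 → L=2 J1=1 J2=0
add link → L=3 J1=1 J2=0
R@2,0 dof=1 J1 → L=3 J1=2 J2=0
add link → L=4 J1=2 J2=0
P@3,1 dof=1 J1 → L=4 J1=3 J2=0
add link → L=5 J1=3 J2=0
PS@3,4 dof=2 J2 → L=5 J1=3 J2=1
P@3,2 dof=1 J1 → L=5 J1=4 J2=1
M=3(L−1)−2J1−J2=3·4−2·4−1=3

M = 3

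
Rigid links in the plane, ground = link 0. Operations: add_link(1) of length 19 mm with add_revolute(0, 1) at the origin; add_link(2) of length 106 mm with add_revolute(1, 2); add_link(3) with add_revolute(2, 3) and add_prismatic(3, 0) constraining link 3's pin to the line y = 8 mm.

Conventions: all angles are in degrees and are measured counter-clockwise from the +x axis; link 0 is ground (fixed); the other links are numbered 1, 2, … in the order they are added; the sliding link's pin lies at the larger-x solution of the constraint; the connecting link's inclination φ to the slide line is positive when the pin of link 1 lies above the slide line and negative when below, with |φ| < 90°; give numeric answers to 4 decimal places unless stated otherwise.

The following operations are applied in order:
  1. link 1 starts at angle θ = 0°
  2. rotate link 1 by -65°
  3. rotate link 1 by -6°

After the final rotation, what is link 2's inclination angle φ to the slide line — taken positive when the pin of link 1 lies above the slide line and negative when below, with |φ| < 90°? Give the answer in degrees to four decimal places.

geometry: r = 19 mm, L = 106 mm, e = 8 mm; θ starts at 0°
rotate link 1 by -65°: θ ← 0° -65° = -65°
rotate link 1 by -6°: θ ← -65° -6° = -71°
h = r sin θ − e = -17.964853 − 8 = -25.964853
sin φ = h / L = -25.964853 / 106 = -0.24495144
φ = arcsin(-0.24495144) = -14.178964°

-14.1790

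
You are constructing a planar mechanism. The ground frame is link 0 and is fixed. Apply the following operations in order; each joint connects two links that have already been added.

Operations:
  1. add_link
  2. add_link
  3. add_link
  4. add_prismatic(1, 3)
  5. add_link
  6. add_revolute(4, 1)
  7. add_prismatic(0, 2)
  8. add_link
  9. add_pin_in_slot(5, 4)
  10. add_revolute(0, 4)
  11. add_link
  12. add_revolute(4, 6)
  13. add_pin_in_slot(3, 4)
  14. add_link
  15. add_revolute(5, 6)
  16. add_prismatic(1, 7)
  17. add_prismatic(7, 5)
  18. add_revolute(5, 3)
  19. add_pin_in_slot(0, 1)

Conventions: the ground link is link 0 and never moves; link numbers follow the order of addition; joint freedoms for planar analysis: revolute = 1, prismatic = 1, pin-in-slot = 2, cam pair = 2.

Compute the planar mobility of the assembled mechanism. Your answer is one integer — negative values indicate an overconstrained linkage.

(L,J1,J2)=(1,0,0); link0 fixed
link1: (2,0,0)
link2: (3,0,0)
link3: (4,0,0)
P 1-3 [J1]: (4,1,0)
link4: (5,1,0)
R 4-1 [J1]: (5,2,0)
P 0-2 [J1]: (5,3,0)
link5: (6,3,0)
PS 5-4 [J2]: (6,3,1)
R 0-4 [J1]: (6,4,1)
link6: (7,4,1)
R 4-6 [J1]: (7,5,1)
PS 3-4 [J2]: (7,5,2)
link7: (8,5,2)
R 5-6 [J1]: (8,6,2)
P 1-7 [J1]: (8,7,2)
P 7-5 [J1]: (8,8,2)
R 5-3 [J1]: (8,9,2)
PS 0-1 [J2]: (8,9,3)
Grübler: 3·7 − 2·9 − 3 = 0

M = 0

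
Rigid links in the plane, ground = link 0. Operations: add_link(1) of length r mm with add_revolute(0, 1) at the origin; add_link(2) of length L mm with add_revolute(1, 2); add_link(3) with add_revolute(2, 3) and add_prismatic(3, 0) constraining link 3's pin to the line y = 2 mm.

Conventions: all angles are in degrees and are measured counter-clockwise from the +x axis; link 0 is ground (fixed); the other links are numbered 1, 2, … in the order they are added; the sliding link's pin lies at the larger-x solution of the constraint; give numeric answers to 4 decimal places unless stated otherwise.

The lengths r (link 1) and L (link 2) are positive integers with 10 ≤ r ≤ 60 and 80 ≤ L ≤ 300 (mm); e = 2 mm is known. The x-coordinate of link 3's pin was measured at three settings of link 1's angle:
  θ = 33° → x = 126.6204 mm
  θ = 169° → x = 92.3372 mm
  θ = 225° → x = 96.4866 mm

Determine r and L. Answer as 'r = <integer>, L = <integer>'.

constraint per measurement: (x − r cos θ)² + (r sin θ − e)² = L²
subtracting the θ₁ and θ₂ equations cancels the r² and L² terms:
r = (x₁² − x₂²) / (2[(x₁cos θ₁ + e sin θ₁) − (x₂cos θ₂ + e sin θ₂)]) = 19.0000 → r = 19
L² = (x₁ − r cos θ₁)² + (r sin θ₁ − e)² = 12321.0066 → L = 111.0000 → L = 111
check at θ₃=225°: x = 96.4866 (printed 96.4866) ✓

r = 19, L = 111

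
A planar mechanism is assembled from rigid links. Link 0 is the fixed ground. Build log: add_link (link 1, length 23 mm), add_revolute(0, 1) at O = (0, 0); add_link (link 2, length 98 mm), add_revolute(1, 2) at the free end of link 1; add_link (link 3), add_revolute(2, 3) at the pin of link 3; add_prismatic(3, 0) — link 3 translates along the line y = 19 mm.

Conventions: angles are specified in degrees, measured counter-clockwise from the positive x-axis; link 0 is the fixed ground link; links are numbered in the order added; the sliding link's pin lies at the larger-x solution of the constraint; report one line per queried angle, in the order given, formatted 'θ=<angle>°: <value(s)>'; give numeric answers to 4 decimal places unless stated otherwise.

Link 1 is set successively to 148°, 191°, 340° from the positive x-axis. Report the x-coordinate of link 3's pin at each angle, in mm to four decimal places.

geometry: r = 23 mm, L = 98 mm, e = 19 mm
θ=148°: crank pin P = (r cos θ, r sin θ) = (-19.505106, 12.188143)
θ=148°: h = r sin θ − e = 12.188143 − 19 = -6.811857
θ=148°: x = r cos θ + √(L² − h²) = -19.505106 + 97.762972 = 78.257865
θ=191°: crank pin P = (r cos θ, r sin θ) = (-22.577425, -4.388607)
θ=191°: h = r sin θ − e = -4.388607 − 19 = -23.388607
θ=191°: x = r cos θ + √(L² − h²) = -22.577425 + 95.168131 = 72.590705
θ=340°: crank pin P = (r cos θ, r sin θ) = (21.612930, -7.866463)
θ=340°: h = r sin θ − e = -7.866463 − 19 = -26.866463
θ=340°: x = r cos θ + √(L² − h²) = 21.612930 + 94.245388 = 115.858318

θ=148°: 78.2579
θ=191°: 72.5907
θ=340°: 115.8583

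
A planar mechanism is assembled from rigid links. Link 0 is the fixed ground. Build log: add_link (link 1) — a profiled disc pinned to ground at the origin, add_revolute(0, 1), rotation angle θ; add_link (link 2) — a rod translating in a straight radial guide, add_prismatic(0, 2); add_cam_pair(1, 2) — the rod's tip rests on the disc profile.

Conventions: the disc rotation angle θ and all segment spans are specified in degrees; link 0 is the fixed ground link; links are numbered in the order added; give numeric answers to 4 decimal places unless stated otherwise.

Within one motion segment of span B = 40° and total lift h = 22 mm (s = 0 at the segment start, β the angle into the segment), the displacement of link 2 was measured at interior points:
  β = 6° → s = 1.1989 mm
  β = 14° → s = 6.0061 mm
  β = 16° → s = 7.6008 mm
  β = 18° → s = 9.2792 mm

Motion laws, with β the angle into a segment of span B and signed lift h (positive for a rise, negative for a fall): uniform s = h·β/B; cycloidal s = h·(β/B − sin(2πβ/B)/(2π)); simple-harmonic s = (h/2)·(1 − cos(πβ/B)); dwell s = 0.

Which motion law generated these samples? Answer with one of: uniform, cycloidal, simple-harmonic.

candidates at β/B = r: uniform s = h·r (linear in β); cycloidal s = h·(r − sin(2πr)/(2π)); simple-harmonic s = (h/2)(1 − cos(πr))
β=6°: printed 1.1989 | uniform 3.3000, cycloidal 0.4673, simple-harmonic 1.1989
β=14°: printed 6.0061 | uniform 7.7000, cycloidal 4.8673, simple-harmonic 6.0061
β=16°: printed 7.6008 | uniform 8.8000, cycloidal 6.7419, simple-harmonic 7.6008
β=18°: printed 9.2792 | uniform 9.9000, cycloidal 8.8180, simple-harmonic 9.2792
only one law matches every sample → simple-harmonic

simple-harmonic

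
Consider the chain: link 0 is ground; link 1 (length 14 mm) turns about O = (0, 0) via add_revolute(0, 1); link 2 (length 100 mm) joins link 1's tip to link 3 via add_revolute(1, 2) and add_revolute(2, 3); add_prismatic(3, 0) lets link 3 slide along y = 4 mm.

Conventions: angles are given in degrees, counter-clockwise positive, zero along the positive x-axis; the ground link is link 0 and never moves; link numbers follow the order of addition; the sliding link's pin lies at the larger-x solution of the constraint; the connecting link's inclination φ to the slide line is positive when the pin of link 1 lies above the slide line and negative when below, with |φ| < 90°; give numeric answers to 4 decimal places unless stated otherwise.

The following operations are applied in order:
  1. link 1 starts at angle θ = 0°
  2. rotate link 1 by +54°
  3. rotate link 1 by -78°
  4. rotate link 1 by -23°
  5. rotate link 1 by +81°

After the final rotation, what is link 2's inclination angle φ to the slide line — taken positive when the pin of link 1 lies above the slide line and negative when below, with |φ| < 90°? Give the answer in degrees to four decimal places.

geometry: r = 14 mm, L = 100 mm, e = 4 mm; θ starts at 0°
rotate link 1 by +54°: θ ← 0° +54° = 54°
rotate link 1 by -78°: θ ← 54° -78° = -24°
rotate link 1 by -23°: θ ← -24° -23° = -47°
rotate link 1 by +81°: θ ← -47° +81° = 34°
h = r sin θ − e = 7.828701 − 4 = 3.828701
sin φ = h / L = 3.828701 / 100 = 0.03828701
φ = arcsin(0.03828701) = 2.194220°

2.1942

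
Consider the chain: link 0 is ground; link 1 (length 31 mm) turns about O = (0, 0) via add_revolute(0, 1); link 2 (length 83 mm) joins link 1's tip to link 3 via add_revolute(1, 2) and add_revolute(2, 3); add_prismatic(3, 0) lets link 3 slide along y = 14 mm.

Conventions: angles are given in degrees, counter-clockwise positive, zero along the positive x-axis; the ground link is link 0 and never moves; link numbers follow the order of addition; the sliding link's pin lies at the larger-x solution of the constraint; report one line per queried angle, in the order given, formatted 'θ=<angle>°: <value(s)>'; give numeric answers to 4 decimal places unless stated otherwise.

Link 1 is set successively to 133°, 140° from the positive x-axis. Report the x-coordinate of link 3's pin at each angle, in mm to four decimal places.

geometry: r = 31 mm, L = 83 mm, e = 14 mm
θ=133°: crank pin P = (r cos θ, r sin θ) = (-21.141949, 22.671965)
θ=133°: h = r sin θ − e = 22.671965 − 14 = 8.671965
θ=133°: x = r cos θ + √(L² − h²) = -21.141949 + 82.545727 = 61.403778
θ=140°: crank pin P = (r cos θ, r sin θ) = (-23.747378, 19.926416)
θ=140°: h = r sin θ − e = 19.926416 − 14 = 5.926416
θ=140°: x = r cos θ + √(L² − h²) = -23.747378 + 82.788149 = 59.040771

θ=133°: 61.4038
θ=140°: 59.0408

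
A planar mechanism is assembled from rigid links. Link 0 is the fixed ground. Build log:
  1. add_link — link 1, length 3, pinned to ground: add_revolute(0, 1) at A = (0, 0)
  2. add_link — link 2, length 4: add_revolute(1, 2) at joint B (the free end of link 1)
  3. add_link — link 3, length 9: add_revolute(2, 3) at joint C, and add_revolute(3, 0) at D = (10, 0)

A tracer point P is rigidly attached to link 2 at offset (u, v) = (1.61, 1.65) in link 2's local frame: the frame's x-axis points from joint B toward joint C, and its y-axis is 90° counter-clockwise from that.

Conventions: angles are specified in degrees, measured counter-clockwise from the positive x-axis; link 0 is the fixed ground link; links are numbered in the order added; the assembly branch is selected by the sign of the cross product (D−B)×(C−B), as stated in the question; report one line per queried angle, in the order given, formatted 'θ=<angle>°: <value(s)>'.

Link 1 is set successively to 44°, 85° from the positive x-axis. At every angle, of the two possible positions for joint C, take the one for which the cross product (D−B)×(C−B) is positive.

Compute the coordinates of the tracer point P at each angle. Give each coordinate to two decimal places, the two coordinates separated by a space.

A=(0,0), D=(10.00,0)
θ=44°: B = A + 3.00·(cos44°, sin44°) = (2.1580, 2.0840)
θ=44°: |BD| = 8.1142
θ=44°: circle(B,4.00) ∩ circle(D,9.00): a=0.0517, h=3.9997
θ=44°:   candidates: C₊=(3.2353,5.9362) cross=32.454; C₋=(1.1808,-1.7948) cross=-32.454
θ=44°:   branch + wants cross > 0 → take C=(3.2353,5.9362) (cross=32.454)
θ=44°: ex = (C−B)/|BC| = (0.2693,0.9631); ey = (-0.9631,0.2693)
θ=44°: P = B + 1.61·ex + 1.65·ey = (1.0026,4.0789)
θ=85°: B = A + 3.00·(cos85°, sin85°) = (0.2615, 2.9886)
θ=85°: |BD| = 10.1868
θ=85°: circle(B,4.00) ∩ circle(D,9.00): a=1.9030, h=3.5183
θ=85°:   candidates: C₊=(3.1129,5.7938) cross=35.840; C₋=(1.0485,-0.9332) cross=-35.840
θ=85°:   branch + wants cross > 0 → take C=(3.1129,5.7938) (cross=35.840)
θ=85°: ex = (C−B)/|BC| = (0.7129,0.7013); ey = (-0.7013,0.7129)
θ=85°: P = B + 1.61·ex + 1.65·ey = (0.2520,5.2939)

θ=44°: 1.00 4.08
θ=85°: 0.25 5.29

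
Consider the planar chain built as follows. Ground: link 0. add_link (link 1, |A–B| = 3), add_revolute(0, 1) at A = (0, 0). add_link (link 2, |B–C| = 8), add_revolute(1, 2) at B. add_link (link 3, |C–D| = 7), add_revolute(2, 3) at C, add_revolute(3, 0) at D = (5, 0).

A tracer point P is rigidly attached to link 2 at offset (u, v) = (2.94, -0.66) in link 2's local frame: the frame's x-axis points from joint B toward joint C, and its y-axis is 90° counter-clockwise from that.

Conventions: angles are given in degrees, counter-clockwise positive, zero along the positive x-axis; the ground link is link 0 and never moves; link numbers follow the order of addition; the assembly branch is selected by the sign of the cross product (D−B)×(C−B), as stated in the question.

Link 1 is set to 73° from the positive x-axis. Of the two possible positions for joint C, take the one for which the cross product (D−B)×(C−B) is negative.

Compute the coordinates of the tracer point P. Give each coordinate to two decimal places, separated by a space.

A=(0,0), D=(5.00,0)
B = A + 3.00·(cos73°, sin73°) = (0.8771, 2.8689)
|BD| = 5.0228
circle(B,8.00) ∩ circle(D,7.00): a=4.0046, h=6.9255
  candidates: C₊=(8.1199,6.2663) cross=34.786; C₋=(0.2085,-5.1031) cross=-34.786
  branch - wants cross < 0 → take C=(0.2085,-5.1031) (cross=-34.786)
ex = (C−B)/|BC| = (-0.0836,-0.9965); ey = (0.9965,-0.0836)
P = B + 2.94·ex + -0.66·ey = (-0.0263,-0.0056)

-0.03 -0.01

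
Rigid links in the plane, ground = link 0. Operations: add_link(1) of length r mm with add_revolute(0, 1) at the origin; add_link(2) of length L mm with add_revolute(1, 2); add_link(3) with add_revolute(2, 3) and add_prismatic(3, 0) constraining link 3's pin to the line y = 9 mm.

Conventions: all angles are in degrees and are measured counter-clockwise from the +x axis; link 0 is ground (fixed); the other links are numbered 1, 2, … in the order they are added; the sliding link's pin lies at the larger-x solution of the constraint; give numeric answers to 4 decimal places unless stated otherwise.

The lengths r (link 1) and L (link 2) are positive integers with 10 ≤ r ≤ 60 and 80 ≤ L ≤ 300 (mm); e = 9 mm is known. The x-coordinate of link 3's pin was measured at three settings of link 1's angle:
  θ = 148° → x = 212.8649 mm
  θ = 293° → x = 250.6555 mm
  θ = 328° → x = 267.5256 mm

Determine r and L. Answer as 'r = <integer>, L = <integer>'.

constraint per measurement: (x − r cos θ)² + (r sin θ − e)² = L²
subtracting the θ₁ and θ₂ equations cancels the r² and L² terms:
r = (x₁² − x₂²) / (2[(x₁cos θ₁ + e sin θ₁) − (x₂cos θ₂ + e sin θ₂)]) = 33.0000 → r = 33
L² = (x₁ − r cos θ₁)² + (r sin θ₁ − e)² = 58080.9920 → L = 241.0000 → L = 241
check at θ₃=328°: x = 267.5256 (printed 267.5256) ✓

r = 33, L = 241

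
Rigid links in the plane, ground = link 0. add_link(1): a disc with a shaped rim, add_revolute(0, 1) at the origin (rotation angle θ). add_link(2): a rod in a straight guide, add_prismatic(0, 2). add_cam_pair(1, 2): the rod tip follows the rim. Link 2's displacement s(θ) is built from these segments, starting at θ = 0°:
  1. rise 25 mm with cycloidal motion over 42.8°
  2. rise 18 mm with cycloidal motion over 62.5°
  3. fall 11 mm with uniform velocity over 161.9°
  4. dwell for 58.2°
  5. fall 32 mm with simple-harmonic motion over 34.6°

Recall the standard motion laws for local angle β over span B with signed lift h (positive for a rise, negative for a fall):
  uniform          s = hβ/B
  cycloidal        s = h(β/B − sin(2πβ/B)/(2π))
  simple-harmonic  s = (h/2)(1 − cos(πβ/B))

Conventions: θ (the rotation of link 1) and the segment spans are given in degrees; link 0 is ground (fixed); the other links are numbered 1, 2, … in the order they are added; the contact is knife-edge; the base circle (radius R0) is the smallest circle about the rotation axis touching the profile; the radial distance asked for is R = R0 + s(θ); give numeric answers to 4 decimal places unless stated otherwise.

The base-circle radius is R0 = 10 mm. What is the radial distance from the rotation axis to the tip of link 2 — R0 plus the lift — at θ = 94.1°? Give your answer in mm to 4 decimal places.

segment 1 (0° to 42.8°, cycloidal, h = 25) is passed completely: s = 0.0000 + (25) = 25.0000
θ = 94.1° falls in segment 2 (42.8° to 105.3°, cycloidal, h = 18): β = 94.1 − 42.8 = 51.3°, B = 62.5°; Δs = 18·(0.8208 − sin(2π·0.8208)/(2π)) = 17.3604; s = 25.0000 + 17.3604 = 42.3604
R = R0 + s = 10 + 42.3604 = 52.3604

52.3604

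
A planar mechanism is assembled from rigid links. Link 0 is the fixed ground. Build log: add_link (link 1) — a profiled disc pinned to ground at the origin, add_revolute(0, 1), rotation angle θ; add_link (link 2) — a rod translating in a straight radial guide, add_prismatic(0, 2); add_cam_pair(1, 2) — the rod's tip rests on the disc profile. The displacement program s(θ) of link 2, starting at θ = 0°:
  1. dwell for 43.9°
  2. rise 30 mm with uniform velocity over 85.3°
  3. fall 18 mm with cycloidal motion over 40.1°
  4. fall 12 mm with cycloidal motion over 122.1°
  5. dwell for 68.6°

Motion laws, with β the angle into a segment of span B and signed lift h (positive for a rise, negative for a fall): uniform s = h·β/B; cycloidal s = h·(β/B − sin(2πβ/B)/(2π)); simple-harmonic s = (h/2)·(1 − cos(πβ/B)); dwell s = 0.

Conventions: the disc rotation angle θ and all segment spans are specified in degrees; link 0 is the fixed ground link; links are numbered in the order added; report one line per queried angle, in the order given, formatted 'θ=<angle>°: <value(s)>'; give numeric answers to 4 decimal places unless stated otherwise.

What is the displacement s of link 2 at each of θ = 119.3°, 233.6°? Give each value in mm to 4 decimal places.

seg 1 [0°–43.9°] dwell: s stays 0.0000
seg 2 [43.9°–129.2°] uniform, h=30: θ=119.3° here. β=75.4, B=85.3. 30·75.4/85.3 = 26.5182 → s = 26.5182
seg 2 [43.9°–129.2°] uniform, h=30: full span → s += 30 → s = 30.0000
seg 3 [129.2°–169.3°] cycloidal, h=-18: full span → s += -18 → s = 12.0000
seg 4 [169.3°–291.4°] cycloidal, h=-12: θ=233.6° here. β=64.3, B=122.1. -12·(0.5266 − sin(2π·0.5266)/(2π)) = -6.6373 → s = 5.3627

θ=119.3°: 26.5182
θ=233.6°: 5.3627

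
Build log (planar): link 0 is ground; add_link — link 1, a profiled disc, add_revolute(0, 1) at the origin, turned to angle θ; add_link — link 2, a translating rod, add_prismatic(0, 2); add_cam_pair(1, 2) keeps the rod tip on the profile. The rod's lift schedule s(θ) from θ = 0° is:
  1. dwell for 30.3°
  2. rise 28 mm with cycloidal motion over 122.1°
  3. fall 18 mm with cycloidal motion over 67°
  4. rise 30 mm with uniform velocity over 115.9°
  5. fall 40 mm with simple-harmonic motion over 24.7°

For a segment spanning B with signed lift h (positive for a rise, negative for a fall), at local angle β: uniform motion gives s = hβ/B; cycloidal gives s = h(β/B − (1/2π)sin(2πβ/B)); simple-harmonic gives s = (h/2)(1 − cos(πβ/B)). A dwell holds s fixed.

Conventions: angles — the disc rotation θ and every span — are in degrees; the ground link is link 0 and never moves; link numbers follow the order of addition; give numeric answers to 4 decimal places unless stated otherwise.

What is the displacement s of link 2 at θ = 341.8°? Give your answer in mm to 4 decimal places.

seg 1 [0°–30.3°] dwell: s stays 0.0000
seg 2 [30.3°–152.4°] cycloidal, h=28: full span → s += 28 → s = 28.0000
seg 3 [152.4°–219.4°] cycloidal, h=-18: full span → s += -18 → s = 10.0000
seg 4 [219.4°–335.3°] uniform, h=30: full span → s += 30 → s = 40.0000
seg 5 [335.3°–360°] simple-harmonic, h=-40: θ=341.8° here. β=6.5, B=24.7. -40/2·(1 − cos(π·0.2632)) = -6.4544 → s = 33.5456

33.5456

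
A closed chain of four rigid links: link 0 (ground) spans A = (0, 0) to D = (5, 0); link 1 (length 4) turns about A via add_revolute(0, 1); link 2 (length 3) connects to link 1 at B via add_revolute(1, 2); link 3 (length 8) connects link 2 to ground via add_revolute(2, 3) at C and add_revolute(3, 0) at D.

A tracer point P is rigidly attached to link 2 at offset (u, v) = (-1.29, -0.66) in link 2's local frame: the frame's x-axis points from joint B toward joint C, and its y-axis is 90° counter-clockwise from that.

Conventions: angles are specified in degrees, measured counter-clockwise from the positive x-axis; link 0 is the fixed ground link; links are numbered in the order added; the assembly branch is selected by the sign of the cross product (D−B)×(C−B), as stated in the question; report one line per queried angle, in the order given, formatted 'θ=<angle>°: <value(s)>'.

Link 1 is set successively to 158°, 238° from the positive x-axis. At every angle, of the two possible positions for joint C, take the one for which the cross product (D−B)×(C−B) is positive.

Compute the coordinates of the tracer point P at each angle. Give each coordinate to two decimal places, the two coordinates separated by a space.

A=(0,0), D=(5.00,0)
θ=158°: B = A + 4.00·(cos158°, sin158°) = (-3.7087, 1.4984)
θ=158°: |BD| = 8.8367
θ=158°: circle(B,3.00) ∩ circle(D,8.00): a=1.3063, h=2.7006
θ=158°:   candidates: C₊=(-1.9634,3.9385) cross=23.865; C₋=(-2.8793,-1.3846) cross=-23.865
θ=158°:   branch + wants cross > 0 → take C=(-1.9634,3.9385) (cross=23.865)
θ=158°: ex = (C−B)/|BC| = (0.5818,0.8133); ey = (-0.8133,0.5818)
θ=158°: P = B + -1.29·ex + -0.66·ey = (-3.9224,0.0652)
θ=238°: B = A + 4.00·(cos238°, sin238°) = (-2.1197, -3.3922)
θ=238°: |BD| = 7.8865
θ=238°: circle(B,3.00) ∩ circle(D,8.00): a=0.4563, h=2.9651
θ=238°:   candidates: C₊=(-2.9831,-0.5191) cross=23.384; C₋=(-0.4324,-5.8727) cross=-23.384
θ=238°:   branch + wants cross > 0 → take C=(-2.9831,-0.5191) (cross=23.384)
θ=238°: ex = (C−B)/|BC| = (-0.2878,0.9577); ey = (-0.9577,-0.2878)
θ=238°: P = B + -1.29·ex + -0.66·ey = (-1.1163,-4.4376)

θ=158°: -3.92 0.07
θ=238°: -1.12 -4.44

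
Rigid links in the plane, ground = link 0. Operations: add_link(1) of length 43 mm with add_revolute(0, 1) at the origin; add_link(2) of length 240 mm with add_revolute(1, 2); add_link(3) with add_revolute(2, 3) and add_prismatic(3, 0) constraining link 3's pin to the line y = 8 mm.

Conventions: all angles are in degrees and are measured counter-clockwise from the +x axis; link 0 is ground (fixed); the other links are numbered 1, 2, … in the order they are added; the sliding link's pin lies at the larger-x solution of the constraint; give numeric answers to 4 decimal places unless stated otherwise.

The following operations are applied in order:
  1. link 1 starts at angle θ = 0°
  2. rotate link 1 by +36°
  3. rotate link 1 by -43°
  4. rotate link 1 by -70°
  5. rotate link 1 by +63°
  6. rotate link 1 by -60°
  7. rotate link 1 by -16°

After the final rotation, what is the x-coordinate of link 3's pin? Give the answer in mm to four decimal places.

geometry: r = 43 mm, L = 240 mm, e = 8 mm; θ starts at 0°
rotate link 1 by +36°: θ ← 0° +36° = 36°
rotate link 1 by -43°: θ ← 36° -43° = -7°
rotate link 1 by -70°: θ ← -7° -70° = -77°
rotate link 1 by +63°: θ ← -77° +63° = -14°
rotate link 1 by -60°: θ ← -14° -60° = -74°
rotate link 1 by -16°: θ ← -74° -16° = -90°
crank pin P = (r cos θ, r sin θ) = (0.000000, -43.000000)
h = r sin θ − e = -43.000000 − 8 = -51.000000
x = r cos θ + √(L² − h²) = 0.000000 + 234.518656 = 234.518656

234.5187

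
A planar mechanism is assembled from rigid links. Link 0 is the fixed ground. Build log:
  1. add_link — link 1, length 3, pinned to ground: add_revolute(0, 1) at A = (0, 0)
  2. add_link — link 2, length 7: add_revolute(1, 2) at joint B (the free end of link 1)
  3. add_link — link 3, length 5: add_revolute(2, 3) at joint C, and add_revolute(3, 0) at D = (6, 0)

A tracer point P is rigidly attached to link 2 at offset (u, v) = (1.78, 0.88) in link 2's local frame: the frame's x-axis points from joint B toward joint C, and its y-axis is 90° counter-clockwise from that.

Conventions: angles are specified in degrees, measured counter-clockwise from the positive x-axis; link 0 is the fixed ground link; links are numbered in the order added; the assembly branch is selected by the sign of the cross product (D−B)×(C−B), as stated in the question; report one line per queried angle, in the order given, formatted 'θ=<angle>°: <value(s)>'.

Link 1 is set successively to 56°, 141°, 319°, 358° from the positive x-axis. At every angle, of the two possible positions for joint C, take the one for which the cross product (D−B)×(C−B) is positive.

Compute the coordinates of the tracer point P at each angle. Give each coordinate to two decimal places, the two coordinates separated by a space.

A=(0,0), D=(6.00,0)
θ=56°: B = A + 3.00·(cos56°, sin56°) = (1.6776, 2.4871)
θ=56°: |BD| = 4.9869
θ=56°: circle(B,7.00) ∩ circle(D,5.00): a=4.8998, h=4.9992
θ=56°:   candidates: C₊=(8.4177,4.3766) cross=24.931; C₋=(3.4312,-4.2897) cross=-24.931
θ=56°:   branch + wants cross > 0 → take C=(8.4177,4.3766) (cross=24.931)
θ=56°: ex = (C−B)/|BC| = (0.9629,0.2699); ey = (-0.2699,0.9629)
θ=56°: P = B + 1.78·ex + 0.88·ey = (3.1540,3.8149)
θ=141°: B = A + 3.00·(cos141°, sin141°) = (-2.3314, 1.8880)
θ=141°: |BD| = 8.5427
θ=141°: circle(B,7.00) ∩ circle(D,5.00): a=5.6760, h=4.0966
θ=141°:   candidates: C₊=(4.1096,4.6289) cross=34.996; C₋=(2.2989,-3.3618) cross=-34.996
θ=141°:   branch + wants cross > 0 → take C=(4.1096,4.6289) (cross=34.996)
θ=141°: ex = (C−B)/|BC| = (0.9202,0.3916); ey = (-0.3916,0.9202)
θ=141°: P = B + 1.78·ex + 0.88·ey = (-1.0381,3.3947)
θ=319°: B = A + 3.00·(cos319°, sin319°) = (2.2641, -1.9682)
θ=319°: |BD| = 4.2226
θ=319°: circle(B,7.00) ∩ circle(D,5.00): a=4.9531, h=4.9463
θ=319°:   candidates: C₊=(4.3408,4.7167) cross=20.886; C₋=(8.9518,-4.0357) cross=-20.886
θ=319°:   branch + wants cross > 0 → take C=(4.3408,4.7167) (cross=20.886)
θ=319°: ex = (C−B)/|BC| = (0.2967,0.9550); ey = (-0.9550,0.2967)
θ=319°: P = B + 1.78·ex + 0.88·ey = (1.9518,-0.0072)
θ=358°: B = A + 3.00·(cos358°, sin358°) = (2.9982, -0.1047)
θ=358°: |BD| = 3.0037
θ=358°: circle(B,7.00) ∩ circle(D,5.00): a=5.4970, h=4.3340
θ=358°:   candidates: C₊=(8.3407,4.4183) cross=13.018; C₋=(8.6429,-4.2444) cross=-13.018
θ=358°:   branch + wants cross > 0 → take C=(8.3407,4.4183) (cross=13.018)
θ=358°: ex = (C−B)/|BC| = (0.7632,0.6461); ey = (-0.6461,0.7632)
θ=358°: P = B + 1.78·ex + 0.88·ey = (3.7881,1.7171)

θ=56°: 3.15 3.81
θ=141°: -1.04 3.39
θ=319°: 1.95 -0.01
θ=358°: 3.79 1.72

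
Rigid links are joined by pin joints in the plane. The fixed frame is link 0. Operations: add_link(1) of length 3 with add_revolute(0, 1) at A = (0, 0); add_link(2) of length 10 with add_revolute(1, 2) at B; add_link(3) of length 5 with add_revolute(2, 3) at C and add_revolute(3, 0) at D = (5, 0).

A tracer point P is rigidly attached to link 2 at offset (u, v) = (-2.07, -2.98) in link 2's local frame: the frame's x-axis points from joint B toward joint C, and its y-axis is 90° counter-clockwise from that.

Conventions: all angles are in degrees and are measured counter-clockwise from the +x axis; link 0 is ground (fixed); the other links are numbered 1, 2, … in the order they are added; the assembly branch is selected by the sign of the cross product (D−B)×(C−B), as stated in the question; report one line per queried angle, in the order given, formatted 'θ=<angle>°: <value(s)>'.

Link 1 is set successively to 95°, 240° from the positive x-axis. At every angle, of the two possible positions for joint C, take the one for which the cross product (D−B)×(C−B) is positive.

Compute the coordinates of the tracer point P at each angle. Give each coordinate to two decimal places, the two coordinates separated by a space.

A=(0,0), D=(5.00,0)
θ=95°: B = A + 3.00·(cos95°, sin95°) = (-0.2615, 2.9886)
θ=95°: |BD| = 6.0510
θ=95°: circle(B,10.00) ∩ circle(D,5.00): a=9.2228, h=3.8652
θ=95°:   candidates: C₊=(9.6670,1.7943) cross=23.388; C₋=(5.8489,-4.9274) cross=-23.388
θ=95°:   branch + wants cross > 0 → take C=(9.6670,1.7943) (cross=23.388)
θ=95°: ex = (C−B)/|BC| = (0.9928,-0.1194); ey = (0.1194,0.9928)
θ=95°: P = B + -2.07·ex + -2.98·ey = (-2.6726,0.2771)
θ=240°: B = A + 3.00·(cos240°, sin240°) = (-1.5000, -2.5981)
θ=240°: |BD| = 7.0000
θ=240°: circle(B,10.00) ∩ circle(D,5.00): a=8.8571, h=4.6423
θ=240°:   candidates: C₊=(5.0015,5.0000) cross=32.496; C₋=(8.4475,-3.6214) cross=-32.496
θ=240°:   branch + wants cross > 0 → take C=(5.0015,5.0000) (cross=32.496)
θ=240°: ex = (C−B)/|BC| = (0.6501,0.7598); ey = (-0.7598,0.6501)
θ=240°: P = B + -2.07·ex + -2.98·ey = (-0.5816,-6.1083)

θ=95°: -2.67 0.28
θ=240°: -0.58 -6.11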